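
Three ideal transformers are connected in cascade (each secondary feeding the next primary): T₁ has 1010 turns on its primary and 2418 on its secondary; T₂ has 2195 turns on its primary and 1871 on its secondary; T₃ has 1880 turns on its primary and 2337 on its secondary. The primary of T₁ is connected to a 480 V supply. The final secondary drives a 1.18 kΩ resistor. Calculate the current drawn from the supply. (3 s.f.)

I_supply ≈ 2.62 A

After T₁: V = 480.00 × 2418/1010 = 1149.1 V.
After T₂: V = 1149.1 × 1871/2195 = 979.52 V.
After T₃: V = 979.52 × 2337/1880 = 1217.6 V.
I_load = 1217.6/1180 = 1.0319 A, so P_out = 1217.6 × 1.0319 = 1256.5 W.
All ideal ⇒ P_in = P_out, so I_supply = 1256.5/480 = 2.62 A.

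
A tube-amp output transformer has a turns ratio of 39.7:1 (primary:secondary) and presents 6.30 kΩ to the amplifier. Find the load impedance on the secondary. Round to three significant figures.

Z_s = Z_p/(N_p/N_s)² = 6300/39.7² = 4.00 Ω.

Z_s ≈ 4.00 Ω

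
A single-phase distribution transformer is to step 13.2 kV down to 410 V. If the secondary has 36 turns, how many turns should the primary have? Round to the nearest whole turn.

N_p/N_s = V_p/V_s, so N_p = 36 × 13200/410 = 1159.0 ≈ 1159 turns.

N_p = 1159 turns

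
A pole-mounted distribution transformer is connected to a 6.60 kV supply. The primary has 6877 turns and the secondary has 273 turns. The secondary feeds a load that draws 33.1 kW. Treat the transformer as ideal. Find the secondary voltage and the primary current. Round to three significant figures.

V_s = V_p × N_s/N_p = 6600 × 273/6877 = 262.00 V.
I_s = P/V_s = 33100/262.00 = 126.33 A.
I_p = I_s × N_s/N_p = 126.33 × 273/6877 = 5.02 A.

V_s ≈ 262 V, I_p ≈ 5.02 A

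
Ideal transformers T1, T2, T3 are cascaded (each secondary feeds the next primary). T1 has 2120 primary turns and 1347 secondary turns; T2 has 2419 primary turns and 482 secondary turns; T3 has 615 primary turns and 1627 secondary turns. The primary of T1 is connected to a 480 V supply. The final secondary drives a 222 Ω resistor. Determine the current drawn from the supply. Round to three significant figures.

Secondary of T1: V = 480.00 × 1347/2120 = 304.98 V.
Secondary of T2: V = 304.98 × 482/2419 = 60.769 V.
Secondary of T3: V = 60.769 × 1627/615 = 160.77 V.
I_load = 160.77/222 = 0.72418 A, so P_out = 160.77 × 0.72418 = 116.42 W.
All ideal ⇒ P_in = P_out, so I_supply = 116.42/480 = 0.243 A.

I_supply ≈ 0.243 A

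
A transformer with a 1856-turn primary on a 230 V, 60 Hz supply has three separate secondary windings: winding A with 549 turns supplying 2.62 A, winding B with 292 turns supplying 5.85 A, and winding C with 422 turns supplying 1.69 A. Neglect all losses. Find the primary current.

I_p ≈ 2.08 A

V_A = 230 × 549/1856 = 68.033 V; V_B = 230 × 292/1856 = 36.185 V; V_C = 230 × 422/1856 = 52.295 V.
P_out = V_A I_A + V_B I_B + V_C I_C = 68.033×2.62 + 36.185×5.85 + 52.295×1.69 = 178.25 + 211.68 + 88.379 = 478.31 W.
Ideal ⇒ P_in = P_out, so I_p = P_out/V_p = 478.31/230 = 2.08 A.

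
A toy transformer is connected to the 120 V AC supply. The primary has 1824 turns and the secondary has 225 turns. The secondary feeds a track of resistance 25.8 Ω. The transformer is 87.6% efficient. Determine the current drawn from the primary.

I_p ≈ 0.0808 A

V_s = 120 × 225/1824 = 14.803 V.
I_s = V_s/R = 14.803/25.8 = 0.57375 A.
P_out = V_s I_s = 14.803 × 0.57375 = 8.4929 W.
P_in = P_out/η = 8.4929/0.876 = 9.6951 W.
I_p = P_in/V_p = 9.6951/120 = 0.0808 A.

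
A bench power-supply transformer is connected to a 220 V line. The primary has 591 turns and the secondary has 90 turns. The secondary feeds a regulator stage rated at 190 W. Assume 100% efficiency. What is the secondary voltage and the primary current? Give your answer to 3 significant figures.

V_s = V_p × N_s/N_p = 220 × 90/591 = 33.503 V.
I_s = P/V_s = 190/33.503 = 5.6712 A.
I_p = I_s × N_s/N_p = 5.6712 × 90/591 = 0.864 A.

V_s ≈ 33.5 V, I_p ≈ 0.864 A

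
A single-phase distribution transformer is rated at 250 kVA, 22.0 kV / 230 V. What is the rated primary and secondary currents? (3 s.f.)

I_p ≈ 11.4 A, I_s ≈ 1090 A

I_p = S/V_p = 250000/22000 = 11.4 A.
I_s = S/V_s = 250000/230 = 1090 A.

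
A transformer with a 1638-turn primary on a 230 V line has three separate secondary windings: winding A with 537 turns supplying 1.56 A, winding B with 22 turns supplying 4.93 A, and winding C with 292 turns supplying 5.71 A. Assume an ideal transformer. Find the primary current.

I_p ≈ 1.60 A

V_A = 230 × 537/1638 = 75.403 V; V_B = 230 × 22/1638 = 3.0891 V; V_C = 230 × 292/1638 = 41.001 V.
P_out = V_A I_A + V_B I_B + V_C I_C = 75.403×1.56 + 3.0891×4.93 + 41.001×5.71 = 117.63 + 15.229 + 234.12 = 366.97 W.
Ideal ⇒ P_in = P_out, so I_p = P_out/V_p = 366.97/230 = 1.60 A.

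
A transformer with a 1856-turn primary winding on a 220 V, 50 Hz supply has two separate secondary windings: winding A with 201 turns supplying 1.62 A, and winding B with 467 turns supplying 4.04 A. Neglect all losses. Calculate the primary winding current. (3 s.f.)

I_p ≈ 1.19 A

V_A = 220 × 201/1856 = 23.825 V; V_B = 220 × 467/1856 = 55.356 V.
P_out = V_A I_A + V_B I_B = 23.825×1.62 + 55.356×4.04 = 38.597 + 223.64 = 262.23 W.
Ideal ⇒ P_in = P_out, so I_p = P_out/V_p = 262.23/220 = 1.19 A.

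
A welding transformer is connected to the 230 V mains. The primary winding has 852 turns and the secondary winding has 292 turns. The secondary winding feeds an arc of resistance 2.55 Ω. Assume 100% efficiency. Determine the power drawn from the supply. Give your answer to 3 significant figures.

P ≈ 2440 W

V_s = V_p × N_s/N_p = 230 × 292/852 = 78.826 V.
I_s = V_s/R = 78.826/2.55 = 30.912 A.
I_p = I_s × N_s/N_p = 30.912 × 292/852 = 10.594 A.
P = V_p I_p = 230 × 10.594 = 2440 W.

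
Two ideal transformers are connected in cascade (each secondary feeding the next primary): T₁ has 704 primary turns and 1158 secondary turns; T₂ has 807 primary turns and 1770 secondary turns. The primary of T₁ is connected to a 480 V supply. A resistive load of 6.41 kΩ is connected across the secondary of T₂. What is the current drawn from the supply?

After T₁: V = 480.00 × 1158/704 = 789.55 V.
After T₂: V = 789.55 × 1770/807 = 1731.7 V.
I_load = 1731.7/6410 = 0.27016 A, so P_out = 1731.7 × 0.27016 = 467.84 W.
All ideal ⇒ P_in = P_out, so I_supply = 467.84/480 = 0.975 A.

I_supply ≈ 0.975 A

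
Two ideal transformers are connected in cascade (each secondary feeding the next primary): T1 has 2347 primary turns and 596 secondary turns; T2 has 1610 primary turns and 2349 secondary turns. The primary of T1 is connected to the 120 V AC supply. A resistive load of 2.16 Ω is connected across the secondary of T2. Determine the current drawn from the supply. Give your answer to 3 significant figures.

After T1: V = 120.00 × 596/2347 = 30.473 V.
After T2: V = 30.473 × 2349/1610 = 44.460 V.
I_load = 44.460/2.16 = 20.583 A, so P_out = 44.460 × 20.583 = 915.14 W.
All ideal ⇒ P_in = P_out, so I_supply = 915.14/120 = 7.63 A.

I_supply ≈ 7.63 A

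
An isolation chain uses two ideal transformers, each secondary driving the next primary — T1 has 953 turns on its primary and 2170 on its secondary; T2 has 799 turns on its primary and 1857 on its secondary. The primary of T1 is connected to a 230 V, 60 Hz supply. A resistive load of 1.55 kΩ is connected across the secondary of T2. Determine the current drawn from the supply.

Secondary of T1: V = 230.00 × 2170/953 = 523.71 V.
Secondary of T2: V = 523.71 × 1857/799 = 1217.2 V.
I_load = 1217.2/1550 = 0.78529 A, so P_out = 1217.2 × 0.78529 = 955.85 W.
All ideal ⇒ P_in = P_out, so I_supply = 955.85/230 = 4.16 A.

I_supply ≈ 4.16 A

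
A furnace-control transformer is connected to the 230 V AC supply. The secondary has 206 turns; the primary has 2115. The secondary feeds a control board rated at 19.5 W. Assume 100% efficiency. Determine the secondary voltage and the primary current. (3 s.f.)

V_s ≈ 22.4 V, I_p ≈ 0.0848 A

V_s = V_p × N_s/N_p = 230 × 206/2115 = 22.402 V.
I_s = P/V_s = 19.5/22.402 = 0.87046 A.
I_p = I_s × N_s/N_p = 0.87046 × 206/2115 = 0.0848 A.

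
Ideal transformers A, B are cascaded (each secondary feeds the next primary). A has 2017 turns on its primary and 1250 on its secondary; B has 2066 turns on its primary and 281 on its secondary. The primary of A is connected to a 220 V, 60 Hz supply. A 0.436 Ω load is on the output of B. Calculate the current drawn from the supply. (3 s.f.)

I_supply ≈ 3.59 A

After A: V = 220.00 × 1250/2017 = 136.34 V.
After B: V = 136.34 × 281/2066 = 18.544 V.
I_load = 18.544/0.436 = 42.532 A, so P_out = 18.544 × 42.532 = 788.71 W.
All ideal ⇒ P_in = P_out, so I_supply = 788.71/220 = 3.59 A.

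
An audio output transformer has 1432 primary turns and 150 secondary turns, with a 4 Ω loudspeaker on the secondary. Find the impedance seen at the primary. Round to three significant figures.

Z_p = (N_p/N_s)² × Z_s = (1432/150)² × 4 = 365 Ω.

Z_p ≈ 365 Ω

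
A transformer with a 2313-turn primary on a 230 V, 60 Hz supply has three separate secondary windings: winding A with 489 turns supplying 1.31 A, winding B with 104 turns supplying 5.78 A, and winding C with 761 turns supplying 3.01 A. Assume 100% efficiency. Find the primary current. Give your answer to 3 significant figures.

I_p ≈ 1.53 A

V_A = 230 × 489/2313 = 48.625 V; V_B = 230 × 104/2313 = 10.342 V; V_C = 230 × 761/2313 = 75.672 V.
P_out = V_A I_A + V_B I_B + V_C I_C = 48.625×1.31 + 10.342×5.78 + 75.672×3.01 = 63.699 + 59.774 + 227.77 = 351.25 W.
Ideal ⇒ P_in = P_out, so I_p = P_out/V_p = 351.25/230 = 1.53 A.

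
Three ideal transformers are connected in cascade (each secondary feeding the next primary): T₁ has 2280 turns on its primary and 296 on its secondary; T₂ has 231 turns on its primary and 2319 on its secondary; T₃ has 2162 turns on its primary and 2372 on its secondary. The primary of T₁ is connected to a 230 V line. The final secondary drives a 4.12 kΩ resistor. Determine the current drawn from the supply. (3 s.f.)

After T₁: V = 230.00 × 296/2280 = 29.860 V.
After T₂: V = 29.860 × 2319/231 = 299.76 V.
After T₃: V = 299.76 × 2372/2162 = 328.88 V.
I_load = 328.88/4120 = 0.079824 A, so P_out = 328.88 × 0.079824 = 26.252 W.
All ideal ⇒ P_in = P_out, so I_supply = 26.252/230 = 0.114 A.

I_supply ≈ 0.114 A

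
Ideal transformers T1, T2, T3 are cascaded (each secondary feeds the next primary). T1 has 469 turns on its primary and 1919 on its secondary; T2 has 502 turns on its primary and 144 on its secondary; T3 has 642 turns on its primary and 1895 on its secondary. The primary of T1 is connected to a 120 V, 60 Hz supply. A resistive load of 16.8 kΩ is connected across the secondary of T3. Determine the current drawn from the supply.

I_supply ≈ 0.0857 A

After T1: V = 120.00 × 1919/469 = 491.00 V.
After T2: V = 491.00 × 144/502 = 140.85 V.
After T3: V = 140.85 × 1895/642 = 415.73 V.
I_load = 415.73/16800 = 0.024746 A, so P_out = 415.73 × 0.024746 = 10.288 W.
All ideal ⇒ P_in = P_out, so I_supply = 10.288/120 = 0.0857 A.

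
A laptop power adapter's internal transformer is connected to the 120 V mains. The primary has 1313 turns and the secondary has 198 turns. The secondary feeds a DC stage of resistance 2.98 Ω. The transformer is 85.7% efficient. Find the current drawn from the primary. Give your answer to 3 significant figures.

I_p ≈ 1.07 A

V_s = 120 × 198/1313 = 18.096 V.
I_s = V_s/R = 18.096/2.98 = 6.0725 A.
P_out = V_s I_s = 18.096 × 6.0725 = 109.89 W.
P_in = P_out/η = 109.89/0.857 = 128.22 W.
I_p = P_in/V_p = 128.22/120 = 1.07 A.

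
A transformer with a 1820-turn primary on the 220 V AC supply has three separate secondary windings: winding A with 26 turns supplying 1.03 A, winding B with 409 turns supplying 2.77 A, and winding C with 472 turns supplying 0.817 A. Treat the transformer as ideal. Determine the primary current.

I_p ≈ 0.849 A

V_A = 220 × 26/1820 = 3.1429 V; V_B = 220 × 409/1820 = 49.440 V; V_C = 220 × 472/1820 = 57.055 V.
P_out = V_A I_A + V_B I_B + V_C I_C = 3.1429×1.03 + 49.440×2.77 + 57.055×0.817 = 3.2371 + 136.95 + 46.614 = 186.80 W.
Ideal ⇒ P_in = P_out, so I_p = P_out/V_p = 186.80/220 = 0.849 A.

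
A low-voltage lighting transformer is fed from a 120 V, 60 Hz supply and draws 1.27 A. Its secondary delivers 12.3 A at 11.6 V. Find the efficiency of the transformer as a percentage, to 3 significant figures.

η ≈ 93.6%

P_in = 120 × 1.27 = 152.400 W.
P_out = 11.6 × 12.3 = 142.680 W.
η = P_out/P_in = 142.680/152.400 = 0.936.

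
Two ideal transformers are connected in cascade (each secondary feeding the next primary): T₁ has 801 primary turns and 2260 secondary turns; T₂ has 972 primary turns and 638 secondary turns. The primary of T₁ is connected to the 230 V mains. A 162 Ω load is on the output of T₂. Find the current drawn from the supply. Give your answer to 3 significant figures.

After T₁: V = 230.00 × 2260/801 = 648.94 V.
After T₂: V = 648.94 × 638/972 = 425.95 V.
I_load = 425.95/162 = 2.6293 A, so P_out = 425.95 × 2.6293 = 1120.0 W.
All ideal ⇒ P_in = P_out, so I_supply = 1120.0/230 = 4.87 A.

I_supply ≈ 4.87 A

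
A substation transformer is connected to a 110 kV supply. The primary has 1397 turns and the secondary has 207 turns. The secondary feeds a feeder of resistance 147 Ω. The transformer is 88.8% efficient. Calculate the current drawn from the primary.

V_s = 110000 × 207/1397 = 16299 V.
I_s = V_s/R = 16299/147 = 110.88 A.
P_out = V_s I_s = 16299 × 110.88 = 1.8072×10^6 W.
P_in = P_out/η = 1.8072×10^6/0.888 = 2.0352×10^6 W.
I_p = P_in/V_p = 2.0352×10^6/110000 = 18.5 A.

I_p ≈ 18.5 A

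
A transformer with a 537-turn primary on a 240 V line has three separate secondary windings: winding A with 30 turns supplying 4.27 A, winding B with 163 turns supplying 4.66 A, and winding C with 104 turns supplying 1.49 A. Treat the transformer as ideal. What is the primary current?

V_A = 240 × 30/537 = 13.408 V; V_B = 240 × 163/537 = 72.849 V; V_C = 240 × 104/537 = 46.480 V.
P_out = V_A I_A + V_B I_B + V_C I_C = 13.408×4.27 + 72.849×4.66 + 46.480×1.49 = 57.251 + 339.48 + 69.256 = 465.98 W.
Ideal ⇒ P_in = P_out, so I_p = P_out/V_p = 465.98/240 = 1.94 A.

I_p ≈ 1.94 A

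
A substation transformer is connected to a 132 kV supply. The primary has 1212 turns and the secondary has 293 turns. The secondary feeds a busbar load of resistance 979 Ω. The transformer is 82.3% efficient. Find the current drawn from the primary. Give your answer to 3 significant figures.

I_p ≈ 9.57 A

V_s = 132000 × 293/1212 = 31911 V.
I_s = V_s/R = 31911/979 = 32.595 A.
P_out = V_s I_s = 31911 × 32.595 = 1.0401×10^6 W.
P_in = P_out/η = 1.0401×10^6/0.823 = 1.2638×10^6 W.
I_p = P_in/V_p = 1.2638×10^6/132000 = 9.57 A.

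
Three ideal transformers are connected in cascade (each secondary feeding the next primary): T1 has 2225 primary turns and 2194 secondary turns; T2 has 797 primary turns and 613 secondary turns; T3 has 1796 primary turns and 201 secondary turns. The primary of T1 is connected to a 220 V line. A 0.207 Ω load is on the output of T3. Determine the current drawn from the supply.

I_supply ≈ 7.66 A

After T1: V = 220.00 × 2194/2225 = 216.93 V.
After T2: V = 216.93 × 613/797 = 166.85 V.
After T3: V = 166.85 × 201/1796 = 18.673 V.
I_load = 18.673/0.207 = 90.209 A, so P_out = 18.673 × 90.209 = 1684.5 W.
All ideal ⇒ P_in = P_out, so I_supply = 1684.5/220 = 7.66 A.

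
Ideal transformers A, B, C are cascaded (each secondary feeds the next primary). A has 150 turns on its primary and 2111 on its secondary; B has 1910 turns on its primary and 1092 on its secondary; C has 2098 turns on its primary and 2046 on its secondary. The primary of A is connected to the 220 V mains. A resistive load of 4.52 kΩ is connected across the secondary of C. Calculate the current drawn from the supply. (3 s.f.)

I_supply ≈ 3.00 A

Secondary of A: V = 220.00 × 2111/150 = 3096.1 V.
Secondary of B: V = 3096.1 × 1092/1910 = 1770.1 V.
Secondary of C: V = 1770.1 × 2046/2098 = 1726.3 V.
I_load = 1726.3/4520 = 0.38192 A, so P_out = 1726.3 × 0.38192 = 659.29 W.
All ideal ⇒ P_in = P_out, so I_supply = 659.29/220 = 3.00 A.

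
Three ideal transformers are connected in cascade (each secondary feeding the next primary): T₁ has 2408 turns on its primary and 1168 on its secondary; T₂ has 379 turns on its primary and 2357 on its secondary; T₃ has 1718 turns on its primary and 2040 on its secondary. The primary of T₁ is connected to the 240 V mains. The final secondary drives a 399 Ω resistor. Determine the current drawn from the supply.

Secondary of T₁: V = 240.00 × 1168/2408 = 116.41 V.
Secondary of T₂: V = 116.41 × 2357/379 = 723.97 V.
Secondary of T₃: V = 723.97 × 2040/1718 = 859.66 V.
I_load = 859.66/399 = 2.1545 A, so P_out = 859.66 × 2.1545 = 1852.2 W.
All ideal ⇒ P_in = P_out, so I_supply = 1852.2/240 = 7.72 A.

I_supply ≈ 7.72 A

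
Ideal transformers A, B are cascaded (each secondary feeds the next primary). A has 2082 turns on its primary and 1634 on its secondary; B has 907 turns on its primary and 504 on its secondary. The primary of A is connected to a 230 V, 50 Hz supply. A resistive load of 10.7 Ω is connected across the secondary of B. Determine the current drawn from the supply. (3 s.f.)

Secondary of A: V = 230.00 × 1634/2082 = 180.51 V.
Secondary of B: V = 180.51 × 504/907 = 100.30 V.
I_load = 100.30/10.7 = 9.3743 A, so P_out = 100.30 × 9.3743 = 940.29 W.
All ideal ⇒ P_in = P_out, so I_supply = 940.29/230 = 4.09 A.

I_supply ≈ 4.09 A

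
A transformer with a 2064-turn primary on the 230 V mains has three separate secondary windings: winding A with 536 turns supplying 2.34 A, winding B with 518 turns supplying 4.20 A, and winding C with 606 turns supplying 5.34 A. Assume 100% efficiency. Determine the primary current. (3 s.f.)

V_A = 230 × 536/2064 = 59.729 V; V_B = 230 × 518/2064 = 57.723 V; V_C = 230 × 606/2064 = 67.529 V.
P_out = V_A I_A + V_B I_B + V_C I_C = 59.729×2.34 + 57.723×4.20 + 67.529×5.34 = 139.77 + 242.44 + 360.61 = 742.81 W.
Ideal ⇒ P_in = P_out, so I_p = P_out/V_p = 742.81/230 = 3.23 A.

I_p ≈ 3.23 A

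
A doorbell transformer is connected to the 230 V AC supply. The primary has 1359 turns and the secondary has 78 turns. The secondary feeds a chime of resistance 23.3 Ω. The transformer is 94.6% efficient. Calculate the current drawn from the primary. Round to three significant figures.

V_s = 230 × 78/1359 = 13.201 V.
I_s = V_s/R = 13.201/23.3 = 0.56656 A.
P_out = V_s I_s = 13.201 × 0.56656 = 7.4791 W.
P_in = P_out/η = 7.4791/0.946 = 7.9060 W.
I_p = P_in/V_p = 7.9060/230 = 0.0344 A.

I_p ≈ 0.0344 A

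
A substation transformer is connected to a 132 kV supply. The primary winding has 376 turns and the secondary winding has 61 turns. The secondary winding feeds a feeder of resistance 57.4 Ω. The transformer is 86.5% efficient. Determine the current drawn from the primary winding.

I_p ≈ 70.0 A

V_s = 132000 × 61/376 = 21415 V.
I_s = V_s/R = 21415/57.4 = 373.08 A.
P_out = V_s I_s = 21415 × 373.08 = 7.9895×10^6 W.
P_in = P_out/η = 7.9895×10^6/0.865 = 9.2364×10^6 W.
I_p = P_in/V_p = 9.2364×10^6/132000 = 70.0 A.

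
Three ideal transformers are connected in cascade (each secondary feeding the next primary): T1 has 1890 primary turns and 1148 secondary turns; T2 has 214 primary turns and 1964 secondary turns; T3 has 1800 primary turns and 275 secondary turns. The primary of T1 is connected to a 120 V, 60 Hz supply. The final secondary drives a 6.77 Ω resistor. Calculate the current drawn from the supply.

I_supply ≈ 12.9 A

After T1: V = 120.00 × 1148/1890 = 72.889 V.
After T2: V = 72.889 × 1964/214 = 668.94 V.
After T3: V = 668.94 × 275/1800 = 102.20 V.
I_load = 102.20/6.77 = 15.096 A, so P_out = 102.20 × 15.096 = 1542.8 W.
All ideal ⇒ P_in = P_out, so I_supply = 1542.8/120 = 12.9 A.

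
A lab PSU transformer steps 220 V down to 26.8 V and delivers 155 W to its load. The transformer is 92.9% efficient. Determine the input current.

I_in ≈ 0.758 A

P_in = P_out/η = 155/0.929 = 166.85 W.
I_in = P_in/V_in = 166.85/220 = 0.758 A.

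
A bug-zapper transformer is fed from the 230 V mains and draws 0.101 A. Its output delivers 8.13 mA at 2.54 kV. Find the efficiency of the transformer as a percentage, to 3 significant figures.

P_in = 230 × 0.101 = 23.2300 W.
P_out = 2540 × 0.00813 = 20.6502 W.
η = P_out/P_in = 20.6502/23.2300 = 0.889.

η ≈ 88.9%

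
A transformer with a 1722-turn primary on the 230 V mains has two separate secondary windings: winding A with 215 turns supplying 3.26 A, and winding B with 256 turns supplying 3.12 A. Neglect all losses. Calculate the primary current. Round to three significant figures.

I_p ≈ 0.871 A

V_A = 230 × 215/1722 = 28.717 V; V_B = 230 × 256/1722 = 34.193 V.
P_out = V_A I_A + V_B I_B = 28.717×3.26 + 34.193×3.12 = 93.616 + 106.68 = 200.30 W.
Ideal ⇒ P_in = P_out, so I_p = P_out/V_p = 200.30/230 = 0.871 A.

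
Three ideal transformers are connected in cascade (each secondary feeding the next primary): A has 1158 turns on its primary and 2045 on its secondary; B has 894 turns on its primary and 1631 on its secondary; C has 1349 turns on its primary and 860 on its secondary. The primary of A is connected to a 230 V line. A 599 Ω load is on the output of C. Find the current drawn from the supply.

After A: V = 230.00 × 2045/1158 = 406.17 V.
After B: V = 406.17 × 1631/894 = 741.02 V.
After C: V = 741.02 × 860/1349 = 472.41 V.
I_load = 472.41/599 = 0.78866 A, so P_out = 472.41 × 0.78866 = 372.57 W.
All ideal ⇒ P_in = P_out, so I_supply = 372.57/230 = 1.62 A.

I_supply ≈ 1.62 A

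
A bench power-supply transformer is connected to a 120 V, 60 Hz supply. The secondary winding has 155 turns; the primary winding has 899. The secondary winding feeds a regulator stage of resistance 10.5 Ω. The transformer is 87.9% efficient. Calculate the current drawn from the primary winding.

I_p ≈ 0.386 A

V_s = 120 × 155/899 = 20.690 V.
I_s = V_s/R = 20.690/10.5 = 1.9704 A.
P_out = V_s I_s = 20.690 × 1.9704 = 40.768 W.
P_in = P_out/η = 40.768/0.879 = 46.380 W.
I_p = P_in/V_p = 46.380/120 = 0.386 A.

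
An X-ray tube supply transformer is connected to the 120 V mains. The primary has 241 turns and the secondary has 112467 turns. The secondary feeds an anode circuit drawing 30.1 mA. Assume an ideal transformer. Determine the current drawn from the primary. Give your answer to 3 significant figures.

For an ideal transformer I_p N_p = I_s N_s, so I_p = 0.0301 × 112467/241 = 14.0 A.

I_p ≈ 14.0 A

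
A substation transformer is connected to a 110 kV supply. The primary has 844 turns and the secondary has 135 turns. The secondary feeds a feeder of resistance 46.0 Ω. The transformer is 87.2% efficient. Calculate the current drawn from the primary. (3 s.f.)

V_s = 110000 × 135/844 = 17595 V.
I_s = V_s/R = 17595/46.0 = 382.50 A.
P_out = V_s I_s = 17595 × 382.50 = 6.7299×10^6 W.
P_in = P_out/η = 6.7299×10^6/0.872 = 7.7178×10^6 W.
I_p = P_in/V_p = 7.7178×10^6/110000 = 70.2 A.

I_p ≈ 70.2 A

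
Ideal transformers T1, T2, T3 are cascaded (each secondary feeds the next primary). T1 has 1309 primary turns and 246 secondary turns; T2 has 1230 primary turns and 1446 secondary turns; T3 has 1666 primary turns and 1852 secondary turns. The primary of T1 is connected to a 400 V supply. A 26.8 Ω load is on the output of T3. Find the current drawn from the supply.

Secondary of T1: V = 400.00 × 246/1309 = 75.172 V.
Secondary of T2: V = 75.172 × 1446/1230 = 88.373 V.
Secondary of T3: V = 88.373 × 1852/1666 = 98.239 V.
I_load = 98.239/26.8 = 3.6656 A, so P_out = 98.239 × 3.6656 = 360.11 W.
All ideal ⇒ P_in = P_out, so I_supply = 360.11/400 = 0.900 A.

I_supply ≈ 0.900 A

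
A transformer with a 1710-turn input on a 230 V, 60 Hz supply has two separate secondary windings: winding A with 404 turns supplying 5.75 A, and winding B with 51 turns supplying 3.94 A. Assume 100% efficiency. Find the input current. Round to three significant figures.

V_A = 230 × 404/1710 = 54.339 V; V_B = 230 × 51/1710 = 6.8596 V.
P_out = V_A I_A + V_B I_B = 54.339×5.75 + 6.8596×3.94 = 312.45 + 27.027 = 339.48 W.
Ideal ⇒ P_in = P_out, so I_in = P_out/V_in = 339.48/230 = 1.48 A.

I_in ≈ 1.48 A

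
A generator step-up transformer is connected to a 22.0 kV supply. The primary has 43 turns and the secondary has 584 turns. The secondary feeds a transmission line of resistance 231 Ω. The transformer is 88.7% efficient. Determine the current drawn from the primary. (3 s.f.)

I_p ≈ 19800 A

V_s = 22000 × 584/43 = 298790 V.
I_s = V_s/R = 298790/231 = 1293.5 A.
P_out = V_s I_s = 298790 × 1293.5 = 3.8648×10^8 W.
P_in = P_out/η = 3.8648×10^8/0.887 = 4.3571×10^8 W.
I_p = P_in/V_p = 4.3571×10^8/22000 = 19800 A.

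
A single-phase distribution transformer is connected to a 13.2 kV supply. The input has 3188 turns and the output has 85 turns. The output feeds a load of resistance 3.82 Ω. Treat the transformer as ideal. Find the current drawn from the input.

V_out = V_in × N_out/N_in = 13200 × 85/3188 = 351.94 V.
I_out = V_out/R = 351.94/3.82 = 92.132 A.
For an ideal transformer I_in N_in = I_out N_out, so I_in = 92.132 × 85/3188 = 2.46 A.

I_in ≈ 2.46 A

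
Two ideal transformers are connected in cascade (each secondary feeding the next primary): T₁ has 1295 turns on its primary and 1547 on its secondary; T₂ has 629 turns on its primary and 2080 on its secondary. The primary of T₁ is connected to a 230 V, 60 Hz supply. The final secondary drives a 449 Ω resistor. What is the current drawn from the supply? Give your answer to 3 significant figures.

Secondary of T₁: V = 230.00 × 1547/1295 = 274.76 V.
Secondary of T₂: V = 274.76 × 2080/629 = 908.58 V.
I_load = 908.58/449 = 2.0236 A, so P_out = 908.58 × 2.0236 = 1838.6 W.
All ideal ⇒ P_in = P_out, so I_supply = 1838.6/230 = 7.99 A.

I_supply ≈ 7.99 A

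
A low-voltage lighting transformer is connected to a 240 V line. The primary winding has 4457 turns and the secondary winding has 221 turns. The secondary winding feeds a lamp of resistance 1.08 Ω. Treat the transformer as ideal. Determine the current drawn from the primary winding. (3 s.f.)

V_s = V_p × N_s/N_p = 240 × 221/4457 = 11.900 V.
I_s = V_s/R = 11.900/1.08 = 11.019 A.
For an ideal transformer I_p N_p = I_s N_s, so I_p = 11.019 × 221/4457 = 0.546 A.

I_p ≈ 0.546 A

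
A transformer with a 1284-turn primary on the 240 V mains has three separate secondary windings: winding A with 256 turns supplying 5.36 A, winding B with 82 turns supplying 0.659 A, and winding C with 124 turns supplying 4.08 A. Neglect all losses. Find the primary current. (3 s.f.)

I_p ≈ 1.50 A

V_A = 240 × 256/1284 = 47.850 V; V_B = 240 × 82/1284 = 15.327 V; V_C = 240 × 124/1284 = 23.178 V.
P_out = V_A I_A + V_B I_B + V_C I_C = 47.850×5.36 + 15.327×0.659 + 23.178×4.08 = 256.48 + 10.101 + 94.564 = 361.14 W.
Ideal ⇒ P_in = P_out, so I_p = P_out/V_p = 361.14/240 = 1.50 A.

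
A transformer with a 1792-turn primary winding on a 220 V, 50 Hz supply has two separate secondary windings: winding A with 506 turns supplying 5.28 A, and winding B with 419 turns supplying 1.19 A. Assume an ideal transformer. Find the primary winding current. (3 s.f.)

V_A = 220 × 506/1792 = 62.121 V; V_B = 220 × 419/1792 = 51.440 V.
P_out = V_A I_A + V_B I_B = 62.121×5.28 + 51.440×1.19 = 328.00 + 61.213 = 389.21 W.
Ideal ⇒ P_in = P_out, so I_p = P_out/V_p = 389.21/220 = 1.77 A.

I_p ≈ 1.77 A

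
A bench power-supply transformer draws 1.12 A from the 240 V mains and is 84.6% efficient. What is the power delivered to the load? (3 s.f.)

P_in = V_p I_p = 240 × 1.12 = 268.80 W.
P_out = η P_in = 0.846 × 268.80 = 227 W.

P_out ≈ 227 W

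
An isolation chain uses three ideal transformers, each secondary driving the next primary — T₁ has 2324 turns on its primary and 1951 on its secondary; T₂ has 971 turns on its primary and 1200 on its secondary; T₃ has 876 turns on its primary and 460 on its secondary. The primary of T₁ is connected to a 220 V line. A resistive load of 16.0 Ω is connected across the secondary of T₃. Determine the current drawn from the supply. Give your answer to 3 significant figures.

I_supply ≈ 4.08 A

Secondary of T₁: V = 220.00 × 1951/2324 = 184.69 V.
Secondary of T₂: V = 184.69 × 1200/971 = 228.25 V.
Secondary of T₃: V = 228.25 × 460/876 = 119.86 V.
I_load = 119.86/16.0 = 7.4910 A, so P_out = 119.86 × 7.4910 = 897.84 W.
All ideal ⇒ P_in = P_out, so I_supply = 897.84/220 = 4.08 A.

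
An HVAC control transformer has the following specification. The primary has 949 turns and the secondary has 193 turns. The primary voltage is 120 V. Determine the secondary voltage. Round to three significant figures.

V_s/V_p = N_s/N_p, so V_s = 120 × 193/949 = 24.4 V.

V_s ≈ 24.4 V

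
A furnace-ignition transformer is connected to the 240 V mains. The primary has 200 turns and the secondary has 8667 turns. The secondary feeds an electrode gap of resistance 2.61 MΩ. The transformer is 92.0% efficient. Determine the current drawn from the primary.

I_p ≈ 0.188 A

V_s = 240 × 8667/200 = 10400 V.
I_s = V_s/R = 10400/(2.61×10^6) = 0.0039848 A.
P_out = V_s I_s = 10400 × 0.0039848 = 41.444 W.
P_in = P_out/η = 41.444/0.920 = 45.048 W.
I_p = P_in/V_p = 45.048/240 = 0.188 A.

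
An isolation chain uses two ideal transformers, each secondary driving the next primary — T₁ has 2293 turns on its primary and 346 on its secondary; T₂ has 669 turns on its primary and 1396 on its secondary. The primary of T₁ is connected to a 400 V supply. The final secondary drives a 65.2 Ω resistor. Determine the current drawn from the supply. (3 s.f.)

After T₁: V = 400.00 × 346/2293 = 60.358 V.
After T₂: V = 60.358 × 1396/669 = 125.95 V.
I_load = 125.95/65.2 = 1.9317 A, so P_out = 125.95 × 1.9317 = 243.30 W.
All ideal ⇒ P_in = P_out, so I_supply = 243.30/400 = 0.608 A.

I_supply ≈ 0.608 A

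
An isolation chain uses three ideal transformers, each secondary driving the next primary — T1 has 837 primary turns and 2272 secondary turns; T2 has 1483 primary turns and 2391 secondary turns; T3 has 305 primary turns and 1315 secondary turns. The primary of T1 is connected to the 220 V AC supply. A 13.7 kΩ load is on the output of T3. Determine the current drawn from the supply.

Secondary of T1: V = 220.00 × 2272/837 = 597.18 V.
Secondary of T2: V = 597.18 × 2391/1483 = 962.82 V.
Secondary of T3: V = 962.82 × 1315/305 = 4151.2 V.
I_load = 4151.2/13700 = 0.30300 A, so P_out = 4151.2 × 0.30300 = 1257.8 W.
All ideal ⇒ P_in = P_out, so I_supply = 1257.8/220 = 5.72 A.

I_supply ≈ 5.72 A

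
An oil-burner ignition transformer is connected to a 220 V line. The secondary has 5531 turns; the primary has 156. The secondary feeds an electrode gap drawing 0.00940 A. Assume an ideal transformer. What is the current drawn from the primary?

I_p ≈ 0.333 A

For an ideal transformer I_p N_p = I_s N_s, so I_p = 0.00940 × 5531/156 = 0.333 A.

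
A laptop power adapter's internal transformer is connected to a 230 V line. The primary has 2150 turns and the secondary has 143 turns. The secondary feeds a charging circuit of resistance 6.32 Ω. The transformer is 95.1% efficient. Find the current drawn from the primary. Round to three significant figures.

I_p ≈ 0.169 A

V_s = 230 × 143/2150 = 15.298 V.
I_s = V_s/R = 15.298/6.32 = 2.4205 A.
P_out = V_s I_s = 15.298 × 2.4205 = 37.028 W.
P_in = P_out/η = 37.028/0.951 = 38.936 W.
I_p = P_in/V_p = 38.936/230 = 0.169 A.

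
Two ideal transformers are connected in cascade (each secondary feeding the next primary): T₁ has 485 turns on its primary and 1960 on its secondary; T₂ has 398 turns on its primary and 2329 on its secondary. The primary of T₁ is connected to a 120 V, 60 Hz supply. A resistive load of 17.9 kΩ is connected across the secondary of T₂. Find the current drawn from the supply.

After T₁: V = 120.00 × 1960/485 = 484.95 V.
After T₂: V = 484.95 × 2329/398 = 2837.8 V.
I_load = 2837.8/17900 = 0.15854 A, so P_out = 2837.8 × 0.15854 = 449.89 W.
All ideal ⇒ P_in = P_out, so I_supply = 449.89/120 = 3.75 A.

I_supply ≈ 3.75 A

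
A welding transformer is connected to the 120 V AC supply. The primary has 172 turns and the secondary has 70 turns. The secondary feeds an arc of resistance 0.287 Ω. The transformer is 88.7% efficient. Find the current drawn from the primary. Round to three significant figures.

V_s = 120 × 70/172 = 48.837 V.
I_s = V_s/R = 48.837/0.287 = 170.16 A.
P_out = V_s I_s = 48.837 × 170.16 = 8310.4 W.
P_in = P_out/η = 8310.4/0.887 = 9369.1 W.
I_p = P_in/V_p = 9369.1/120 = 78.1 A.

I_p ≈ 78.1 A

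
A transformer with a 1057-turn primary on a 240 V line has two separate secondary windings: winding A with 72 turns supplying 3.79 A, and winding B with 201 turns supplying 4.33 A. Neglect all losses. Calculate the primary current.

V_A = 240 × 72/1057 = 16.348 V; V_B = 240 × 201/1057 = 45.639 V.
P_out = V_A I_A + V_B I_B = 16.348×3.79 + 45.639×4.33 = 61.960 + 197.62 = 259.57 W.
Ideal ⇒ P_in = P_out, so I_p = P_out/V_p = 259.57/240 = 1.08 A.

I_p ≈ 1.08 A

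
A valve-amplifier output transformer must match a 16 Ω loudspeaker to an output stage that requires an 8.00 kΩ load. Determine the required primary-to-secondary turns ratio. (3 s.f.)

Z_p/Z_s = (N_p/N_s)², so N_p/N_s = √(8000/16) = √500 = 22.4.

N_p/N_s ≈ 22.4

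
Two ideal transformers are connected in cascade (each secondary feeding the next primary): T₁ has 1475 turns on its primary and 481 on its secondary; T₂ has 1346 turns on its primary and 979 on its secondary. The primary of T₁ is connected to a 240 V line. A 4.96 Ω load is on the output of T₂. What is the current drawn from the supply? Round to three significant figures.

I_supply ≈ 2.72 A

After T₁: V = 240.00 × 481/1475 = 78.264 V.
After T₂: V = 78.264 × 979/1346 = 56.925 V.
I_load = 56.925/4.96 = 11.477 A, so P_out = 56.925 × 11.477 = 653.31 W.
All ideal ⇒ P_in = P_out, so I_supply = 653.31/240 = 2.72 A.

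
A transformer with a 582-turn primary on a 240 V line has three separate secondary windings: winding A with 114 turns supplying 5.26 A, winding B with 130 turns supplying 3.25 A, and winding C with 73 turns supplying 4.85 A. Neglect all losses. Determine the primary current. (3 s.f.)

I_p ≈ 2.36 A

V_A = 240 × 114/582 = 47.010 V; V_B = 240 × 130/582 = 53.608 V; V_C = 240 × 73/582 = 30.103 V.
P_out = V_A I_A + V_B I_B + V_C I_C = 47.010×5.26 + 53.608×3.25 + 30.103×4.85 = 247.27 + 174.23 + 146.00 = 567.50 W.
Ideal ⇒ P_in = P_out, so I_p = P_out/V_p = 567.50/240 = 2.36 A.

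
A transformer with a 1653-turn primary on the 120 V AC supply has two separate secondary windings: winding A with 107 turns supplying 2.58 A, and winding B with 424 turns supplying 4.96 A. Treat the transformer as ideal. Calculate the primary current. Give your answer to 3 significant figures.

I_p ≈ 1.44 A

V_A = 120 × 107/1653 = 7.7677 V; V_B = 120 × 424/1653 = 30.780 V.
P_out = V_A I_A + V_B I_B = 7.7677×2.58 + 30.780×4.96 = 20.041 + 152.67 = 172.71 W.
Ideal ⇒ P_in = P_out, so I_p = P_out/V_p = 172.71/120 = 1.44 A.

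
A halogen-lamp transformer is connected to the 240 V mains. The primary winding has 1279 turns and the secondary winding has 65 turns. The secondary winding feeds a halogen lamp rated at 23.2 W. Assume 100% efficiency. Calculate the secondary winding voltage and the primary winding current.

V_s = V_p × N_s/N_p = 240 × 65/1279 = 12.197 V.
I_s = P/V_s = 23.2/12.197 = 1.9021 A.
I_p = I_s × N_s/N_p = 1.9021 × 65/1279 = 0.0967 A.

V_s ≈ 12.2 V, I_p ≈ 0.0967 A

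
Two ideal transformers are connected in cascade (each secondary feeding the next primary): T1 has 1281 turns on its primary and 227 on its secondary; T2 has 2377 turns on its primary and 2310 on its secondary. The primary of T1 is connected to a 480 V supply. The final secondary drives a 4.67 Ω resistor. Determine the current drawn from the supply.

I_supply ≈ 3.05 A

After T1: V = 480.00 × 227/1281 = 85.059 V.
After T2: V = 85.059 × 2310/2377 = 82.661 V.
I_load = 82.661/4.67 = 17.700 A, so P_out = 82.661 × 17.700 = 1463.1 W.
All ideal ⇒ P_in = P_out, so I_supply = 1463.1/480 = 3.05 A.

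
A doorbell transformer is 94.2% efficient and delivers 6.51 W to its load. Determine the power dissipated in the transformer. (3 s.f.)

P_loss ≈ 0.401 W

P_in = P_out/η = 6.51/0.942 = 6.91083 W.
P_loss = P_in − P_out = 6.91083 − 6.51 = 0.401 W.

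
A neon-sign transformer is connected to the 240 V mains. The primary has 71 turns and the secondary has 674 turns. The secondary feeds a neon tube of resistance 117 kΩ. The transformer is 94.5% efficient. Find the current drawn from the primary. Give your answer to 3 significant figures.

V_s = 240 × 674/71 = 2278.3 V.
I_s = V_s/R = 2278.3/117000 = 0.019473 A.
P_out = V_s I_s = 2278.3 × 0.019473 = 44.365 W.
P_in = P_out/η = 44.365/0.945 = 46.947 W.
I_p = P_in/V_p = 46.947/240 = 0.196 A.

I_p ≈ 0.196 A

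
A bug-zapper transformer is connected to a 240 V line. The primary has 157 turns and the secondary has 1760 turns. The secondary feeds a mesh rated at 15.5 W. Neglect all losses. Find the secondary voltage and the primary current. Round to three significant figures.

V_s ≈ 2690 V, I_p ≈ 0.0646 A

V_s = V_p × N_s/N_p = 240 × 1760/157 = 2690.4 V.
I_s = P/V_s = 15.5/2690.4 = 0.0057611 A.
I_p = I_s × N_s/N_p = 0.0057611 × 1760/157 = 0.0646 A.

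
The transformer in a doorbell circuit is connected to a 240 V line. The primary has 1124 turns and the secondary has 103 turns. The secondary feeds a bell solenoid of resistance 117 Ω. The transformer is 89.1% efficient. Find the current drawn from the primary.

V_s = 240 × 103/1124 = 21.993 V.
I_s = V_s/R = 21.993/117 = 0.18797 A.
P_out = V_s I_s = 21.993 × 0.18797 = 4.1341 W.
P_in = P_out/η = 4.1341/0.891 = 4.6398 W.
I_p = P_in/V_p = 4.6398/240 = 0.0193 A.

I_p ≈ 0.0193 A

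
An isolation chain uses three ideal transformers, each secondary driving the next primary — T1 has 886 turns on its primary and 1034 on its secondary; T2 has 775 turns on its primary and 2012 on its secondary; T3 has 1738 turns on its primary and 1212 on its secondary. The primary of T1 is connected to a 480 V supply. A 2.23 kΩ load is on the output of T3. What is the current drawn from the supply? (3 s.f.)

Secondary of T1: V = 480.00 × 1034/886 = 560.18 V.
Secondary of T2: V = 560.18 × 2012/775 = 1454.3 V.
Secondary of T3: V = 1454.3 × 1212/1738 = 1014.2 V.
I_load = 1014.2/2230 = 0.45478 A, so P_out = 1014.2 × 0.45478 = 461.22 W.
All ideal ⇒ P_in = P_out, so I_supply = 461.22/480 = 0.961 A.

I_supply ≈ 0.961 A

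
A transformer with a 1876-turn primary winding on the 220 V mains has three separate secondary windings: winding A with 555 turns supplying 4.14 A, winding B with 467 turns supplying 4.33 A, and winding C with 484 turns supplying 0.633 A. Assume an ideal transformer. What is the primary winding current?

V_A = 220 × 555/1876 = 65.085 V; V_B = 220 × 467/1876 = 54.765 V; V_C = 220 × 484/1876 = 56.759 V.
P_out = V_A I_A + V_B I_B + V_C I_C = 65.085×4.14 + 54.765×4.33 + 56.759×0.633 = 269.45 + 237.13 + 35.928 = 542.52 W.
Ideal ⇒ P_in = P_out, so I_p = P_out/V_p = 542.52/220 = 2.47 A.

I_p ≈ 2.47 A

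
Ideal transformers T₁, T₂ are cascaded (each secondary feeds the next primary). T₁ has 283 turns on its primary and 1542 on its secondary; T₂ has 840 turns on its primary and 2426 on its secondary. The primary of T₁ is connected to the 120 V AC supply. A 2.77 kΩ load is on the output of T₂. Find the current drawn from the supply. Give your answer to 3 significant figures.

I_supply ≈ 10.7 A

After T₁: V = 120.00 × 1542/283 = 653.85 V.
After T₂: V = 653.85 × 2426/840 = 1888.4 V.
I_load = 1888.4/2770 = 0.68173 A, so P_out = 1888.4 × 0.68173 = 1287.4 W.
All ideal ⇒ P_in = P_out, so I_supply = 1287.4/120 = 10.7 A.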